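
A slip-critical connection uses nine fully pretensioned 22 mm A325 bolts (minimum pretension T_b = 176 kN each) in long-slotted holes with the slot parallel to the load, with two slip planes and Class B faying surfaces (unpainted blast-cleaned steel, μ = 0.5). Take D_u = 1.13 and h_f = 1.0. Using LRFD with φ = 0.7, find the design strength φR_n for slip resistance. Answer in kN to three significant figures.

R_n = μ · D_u · h_f · T_b · n_s · n_b = 0.5 × 1.13 × 1.0 × 176 × 2 × 9 = 1790 kN.
Design strength φR_n = 0.7 × 1790 = 1250 kN.

1250 kN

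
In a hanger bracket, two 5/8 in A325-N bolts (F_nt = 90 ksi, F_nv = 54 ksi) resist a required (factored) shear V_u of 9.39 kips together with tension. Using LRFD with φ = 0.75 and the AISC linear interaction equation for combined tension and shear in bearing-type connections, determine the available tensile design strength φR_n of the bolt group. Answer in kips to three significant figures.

A_b = π·0.625²/4 = 0.3068 in²; f_rv = 9.39 / (2 × 0.3068) = 15.3 ksi.
F'_nt = 1.3 F_nt − (F_nt / φF_nv) f_rv = 1.3·90 − (90/(0.75·54))·15.3 = 82.99 ksi, capped at F_nt → F'_nt = 82.99 ksi.
R_n = F'_nt · A_b · n = 82.99 × 0.3068 × 2 = 50.92 kips.
Design strength φR_n = 0.75 × 50.92 = 38.2 kips.

38.2 kips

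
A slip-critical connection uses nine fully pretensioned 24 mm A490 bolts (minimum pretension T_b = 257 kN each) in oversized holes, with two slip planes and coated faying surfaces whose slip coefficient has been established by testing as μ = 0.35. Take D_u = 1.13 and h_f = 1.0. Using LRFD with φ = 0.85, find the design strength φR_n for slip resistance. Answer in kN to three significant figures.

R_n = μ · D_u · h_f · T_b · n_s · n_b = 0.35 × 1.13 × 1.0 × 257 × 2 × 9 = 1830 kN.
Design strength φR_n = 0.85 × 1830 = 1560 kN.

1560 kN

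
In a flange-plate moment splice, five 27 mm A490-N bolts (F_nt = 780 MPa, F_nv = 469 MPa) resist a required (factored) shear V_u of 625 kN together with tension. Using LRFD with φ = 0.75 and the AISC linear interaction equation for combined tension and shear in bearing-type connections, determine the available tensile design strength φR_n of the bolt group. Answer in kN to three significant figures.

1140 kN

A_b = π·27²/4 = 572.6 mm²; f_rv = 625 × 1000 / (5 × 572.6) = 218.3 MPa.
F'_nt = 1.3 F_nt − (F_nt / φF_nv) f_rv = 1.3·780 − (780/(0.75·469))·218.3 = 529.9 MPa, capped at F_nt → F'_nt = 529.9 MPa.
R_n = F'_nt · A_b · n = 529.9 × 572.6 × 5 / 1000 = 1517 kN.
Design strength φR_n = 0.75 × 1517 = 1140 kN.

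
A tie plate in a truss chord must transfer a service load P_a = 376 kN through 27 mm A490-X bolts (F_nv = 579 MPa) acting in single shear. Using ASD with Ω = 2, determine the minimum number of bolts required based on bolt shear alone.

3 bolts

A_b = π·27²/4 = 572.6 mm².
Per-bolt allowable strength R_n/Ω = 579 × 572.6 × 1 / 1000 / 2 = 165.8 kN.
n ≥ 376 / 165.8 = 2.268 → use 3 bolts.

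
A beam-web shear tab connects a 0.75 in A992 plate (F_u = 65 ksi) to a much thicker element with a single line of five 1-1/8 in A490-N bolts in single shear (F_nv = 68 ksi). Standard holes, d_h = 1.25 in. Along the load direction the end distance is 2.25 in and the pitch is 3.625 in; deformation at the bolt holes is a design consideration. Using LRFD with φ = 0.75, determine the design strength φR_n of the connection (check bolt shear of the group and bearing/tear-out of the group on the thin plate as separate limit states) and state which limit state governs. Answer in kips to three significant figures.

253 kips (bolt shear governs)

Bolt shear: A_b = π·1.125²/4 = 0.994 in²; R_n = 68 × 0.994 × 5 × 1 = 338 kips → 0.75 × 338 = 253 kips.
Bearing (1.2 l_c t F_u ≤ 2.4 d t F_u): upper limit = 2.4·1.125·0.75·65 = 131.6 kips.
  Edge l_c = 2.25 − 1.25/2 = 1.625 → r_n = 95.06 kips; interior l_c = 3.625 − 1.25 = 2.375 → r_n = 131.6 kips.
  R_n,bearing = 1·95.06 + 4·131.6 = 621.6 kips → 0.75 × 621.6 = 466 kips.
Bolt shear governs: 253 kips.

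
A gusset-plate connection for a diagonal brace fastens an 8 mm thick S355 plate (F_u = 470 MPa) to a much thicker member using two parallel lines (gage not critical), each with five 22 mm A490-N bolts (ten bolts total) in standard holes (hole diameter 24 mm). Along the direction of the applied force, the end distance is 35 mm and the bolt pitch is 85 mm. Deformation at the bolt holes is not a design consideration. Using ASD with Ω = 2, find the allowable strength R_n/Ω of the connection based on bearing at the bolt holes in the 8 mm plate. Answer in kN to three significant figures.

1120 kN

Per bolt r_n = 1.5 l_c t F_u ≤ 3.0 d t F_u; upper limit = 3.0 × 22 × 8 × 470 / 1000 = 248.2 kN.
Edge bolt: l_c = 35 − 24/2 = 23 mm → 1.5 × 23 × 8 × 470 / 1000 = 129.7 → r_n = 129.7 kN.
Interior bolts: l_c = 85 − 24 = 61 mm → 1.5 × 61 × 8 × 470 / 1000 = 344 → r_n = 248.2 kN.
R_n = 2 × 129.7 + 8 × 248.2 = 2245 kN.
Allowable strength R_n/Ω = 2245 / 2 = 1120 kN.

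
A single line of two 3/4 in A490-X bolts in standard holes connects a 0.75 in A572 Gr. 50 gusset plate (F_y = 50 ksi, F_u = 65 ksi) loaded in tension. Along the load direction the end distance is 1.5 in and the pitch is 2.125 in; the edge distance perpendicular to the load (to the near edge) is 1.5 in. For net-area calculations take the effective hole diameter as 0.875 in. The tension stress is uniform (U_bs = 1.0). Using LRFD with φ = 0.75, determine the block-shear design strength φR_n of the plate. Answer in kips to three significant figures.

89.6 kips

Shear plane L_v = 1.5 + 1·2.125 = 3.625 in; A_gv = 3.625 × 0.75 = 2.719 in².
A_nv = (3.625 − 1.5·0.875) × 0.75 = 1.734 in².
A_nt = (1.5 − 0.5·0.875) × 0.75 = 0.7969 in².
0.6 F_u A_nv = 67.64 kips; 0.6 F_y A_gv = 81.56 kips → shear rupture governs the shear term.
R_n = 67.64 + 1.0 × 65 × 0.7969 = 119.4 kips.
Design strength φR_n = 0.75 × 119.4 = 89.6 kips.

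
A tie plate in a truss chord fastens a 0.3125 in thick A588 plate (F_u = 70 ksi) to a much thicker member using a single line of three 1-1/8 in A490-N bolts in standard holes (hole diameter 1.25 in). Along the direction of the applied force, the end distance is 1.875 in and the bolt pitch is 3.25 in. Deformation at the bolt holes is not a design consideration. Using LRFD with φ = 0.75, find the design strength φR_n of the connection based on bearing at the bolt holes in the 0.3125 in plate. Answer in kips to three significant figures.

129 kips

Per bolt r_n = 1.5 l_c t F_u ≤ 3.0 d t F_u; upper limit = 3.0 × 1.125 × 0.3125 × 70 = 73.83 kips.
Edge bolt: l_c = 1.875 − 1.25/2 = 1.25 in → 1.5 × 1.25 × 0.3125 × 70 = 41.02 → r_n = 41.02 kips.
Interior bolts: l_c = 3.25 − 1.25 = 2 in → 1.5 × 2 × 0.3125 × 70 = 65.62 → r_n = 65.62 kips.
R_n = 1 × 41.02 + 2 × 65.62 = 172.3 kips.
Design strength φR_n = 0.75 × 172.3 = 129 kips.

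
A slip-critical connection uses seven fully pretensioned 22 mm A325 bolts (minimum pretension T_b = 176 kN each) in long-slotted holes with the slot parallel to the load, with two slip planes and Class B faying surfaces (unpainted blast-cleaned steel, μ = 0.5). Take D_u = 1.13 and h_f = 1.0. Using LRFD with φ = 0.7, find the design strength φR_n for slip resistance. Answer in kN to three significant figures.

975 kN

R_n = μ · D_u · h_f · T_b · n_s · n_b = 0.5 × 1.13 × 1.0 × 176 × 2 × 7 = 1392 kN.
Design strength φR_n = 0.7 × 1392 = 975 kN.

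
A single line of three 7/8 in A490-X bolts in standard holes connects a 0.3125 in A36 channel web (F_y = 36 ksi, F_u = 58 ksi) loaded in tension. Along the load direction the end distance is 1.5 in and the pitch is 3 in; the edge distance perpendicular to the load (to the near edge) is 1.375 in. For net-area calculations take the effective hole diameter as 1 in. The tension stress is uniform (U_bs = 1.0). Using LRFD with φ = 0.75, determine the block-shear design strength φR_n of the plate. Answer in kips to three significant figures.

Shear plane L_v = 1.5 + 2·3 = 7.5 in; A_gv = 7.5 × 0.3125 = 2.344 in².
A_nv = (7.5 − 2.5·1) × 0.3125 = 1.562 in².
A_nt = (1.375 − 0.5·1) × 0.3125 = 0.2734 in².
0.6 F_u A_nv = 54.37 kips; 0.6 F_y A_gv = 50.62 kips → shear yielding governs the shear term.
R_n = 50.62 + 1.0 × 58 × 0.2734 = 66.48 kips.
Design strength φR_n = 0.75 × 66.48 = 49.9 kips.

49.9 kips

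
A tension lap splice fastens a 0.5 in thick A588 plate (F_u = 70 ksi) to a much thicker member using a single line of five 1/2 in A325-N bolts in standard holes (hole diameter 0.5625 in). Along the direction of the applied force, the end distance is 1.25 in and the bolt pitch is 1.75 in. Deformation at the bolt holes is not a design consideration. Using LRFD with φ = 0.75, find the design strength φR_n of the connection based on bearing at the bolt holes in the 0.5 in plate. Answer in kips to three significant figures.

196 kips

Per bolt r_n = 1.5 l_c t F_u ≤ 3.0 d t F_u; upper limit = 3.0 × 0.5 × 0.5 × 70 = 52.5 kips.
Edge bolt: l_c = 1.25 − 0.5625/2 = 0.9688 in → 1.5 × 0.9688 × 0.5 × 70 = 50.86 → r_n = 50.86 kips.
Interior bolts: l_c = 1.75 − 0.5625 = 1.188 in → 1.5 × 1.188 × 0.5 × 70 = 62.34 → r_n = 52.5 kips.
R_n = 1 × 50.86 + 4 × 52.5 = 260.9 kips.
Design strength φR_n = 0.75 × 260.9 = 196 kips.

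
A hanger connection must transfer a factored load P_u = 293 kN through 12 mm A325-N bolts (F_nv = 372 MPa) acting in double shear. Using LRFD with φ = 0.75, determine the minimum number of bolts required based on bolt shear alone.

A_b = π·12²/4 = 113.1 mm².
Per-bolt design strength φR_n = 0.75 × 372 × 113.1 × 2 / 1000 = 63.11 kN.
n ≥ 293 / 63.11 = 4.643 → use 5 bolts.

5 bolts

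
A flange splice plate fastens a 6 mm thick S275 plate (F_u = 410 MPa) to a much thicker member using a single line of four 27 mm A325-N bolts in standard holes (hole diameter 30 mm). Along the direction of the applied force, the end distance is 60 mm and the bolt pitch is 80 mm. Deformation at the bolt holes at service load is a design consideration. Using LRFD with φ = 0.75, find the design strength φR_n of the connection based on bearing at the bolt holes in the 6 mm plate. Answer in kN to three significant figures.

432 kN

Per bolt r_n = 1.2 l_c t F_u ≤ 2.4 d t F_u; upper limit = 2.4 × 27 × 6 × 410 / 1000 = 159.4 kN.
Edge bolt: l_c = 60 − 30/2 = 45 mm → 1.2 × 45 × 6 × 410 / 1000 = 132.8 → r_n = 132.8 kN.
Interior bolts: l_c = 80 − 30 = 50 mm → 1.2 × 50 × 6 × 410 / 1000 = 147.6 → r_n = 147.6 kN.
R_n = 1 × 132.8 + 3 × 147.6 = 575.6 kN.
Design strength φR_n = 0.75 × 575.6 = 432 kN.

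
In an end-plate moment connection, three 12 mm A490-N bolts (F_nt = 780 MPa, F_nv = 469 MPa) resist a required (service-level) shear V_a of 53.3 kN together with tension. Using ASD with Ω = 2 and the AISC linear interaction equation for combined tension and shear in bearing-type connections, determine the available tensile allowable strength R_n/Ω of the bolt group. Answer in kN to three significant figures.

A_b = π·12²/4 = 113.1 mm²; f_rv = 53.3 × 1000 / (3 × 113.1) = 157.1 MPa.
F'_nt = 1.3 F_nt − (Ω F_nt / F_nv) f_rv = 1.3·780 − (2·780/469)·157.1 = 491.5 MPa, capped at F_nt → F'_nt = 491.5 MPa.
R_n = F'_nt · A_b · n = 491.5 × 113.1 × 3 / 1000 = 166.8 kN.
Allowable strength R_n/Ω = 166.8 / 2 = 83.4 kN.

83.4 kN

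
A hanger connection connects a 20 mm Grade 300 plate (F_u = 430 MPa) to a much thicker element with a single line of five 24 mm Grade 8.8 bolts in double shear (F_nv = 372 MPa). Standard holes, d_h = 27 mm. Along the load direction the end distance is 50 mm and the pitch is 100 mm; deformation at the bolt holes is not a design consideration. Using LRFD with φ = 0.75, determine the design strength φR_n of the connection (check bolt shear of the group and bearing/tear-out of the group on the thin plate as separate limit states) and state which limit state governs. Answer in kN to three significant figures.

Bolt shear: A_b = π·24²/4 = 452.4 mm²; R_n = 372 × 452.4 × 5 × 2 / 1000 = 1683 kN → 0.75 × 1683 = 1260 kN.
Bearing (1.5 l_c t F_u ≤ 3.0 d t F_u): upper limit = 3.0·24·20·430 / 1000 = 619.2 kN.
  Edge l_c = 50 − 27/2 = 36.5 → r_n = 470.9 kN; interior l_c = 100 − 27 = 73 → r_n = 619.2 kN.
  R_n,bearing = 1·470.9 + 4·619.2 = 2948 kN → 0.75 × 2948 = 2210 kN.
Bolt shear governs: 1260 kN.

1260 kN (bolt shear governs)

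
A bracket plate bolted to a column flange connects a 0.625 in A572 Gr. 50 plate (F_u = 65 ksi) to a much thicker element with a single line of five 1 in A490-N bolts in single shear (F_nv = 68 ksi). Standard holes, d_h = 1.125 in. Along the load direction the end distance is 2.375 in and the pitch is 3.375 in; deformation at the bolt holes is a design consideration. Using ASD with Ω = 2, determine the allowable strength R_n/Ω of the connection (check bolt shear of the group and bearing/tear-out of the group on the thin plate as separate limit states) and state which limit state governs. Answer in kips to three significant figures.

134 kips (bolt shear governs)

Bolt shear: A_b = π·1²/4 = 0.7854 in²; R_n = 68 × 0.7854 × 5 × 1 = 267 kips → 267 / 2 = 134 kips.
Bearing (1.2 l_c t F_u ≤ 2.4 d t F_u): upper limit = 2.4·1·0.625·65 = 97.5 kips.
  Edge l_c = 2.375 − 1.125/2 = 1.812 → r_n = 88.36 kips; interior l_c = 3.375 − 1.125 = 2.25 → r_n = 97.5 kips.
  R_n,bearing = 1·88.36 + 4·97.5 = 478.4 kips → 478.4 / 2 = 239 kips.
Bolt shear governs: 134 kips.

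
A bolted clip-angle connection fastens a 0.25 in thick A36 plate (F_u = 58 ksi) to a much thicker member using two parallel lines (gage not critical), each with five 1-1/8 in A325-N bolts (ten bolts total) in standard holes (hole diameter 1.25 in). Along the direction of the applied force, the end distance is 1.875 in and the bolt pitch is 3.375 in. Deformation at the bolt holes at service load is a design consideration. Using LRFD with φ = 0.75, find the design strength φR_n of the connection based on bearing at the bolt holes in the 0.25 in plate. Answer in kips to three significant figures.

Per bolt r_n = 1.2 l_c t F_u ≤ 2.4 d t F_u; upper limit = 2.4 × 1.125 × 0.25 × 58 = 39.15 kips.
Edge bolt: l_c = 1.875 − 1.25/2 = 1.25 in → 1.2 × 1.25 × 0.25 × 58 = 21.75 → r_n = 21.75 kips.
Interior bolts: l_c = 3.375 − 1.25 = 2.125 in → 1.2 × 2.125 × 0.25 × 58 = 36.97 → r_n = 36.97 kips.
R_n = 2 × 21.75 + 8 × 36.97 = 339.3 kips.
Design strength φR_n = 0.75 × 339.3 = 254 kips.

254 kips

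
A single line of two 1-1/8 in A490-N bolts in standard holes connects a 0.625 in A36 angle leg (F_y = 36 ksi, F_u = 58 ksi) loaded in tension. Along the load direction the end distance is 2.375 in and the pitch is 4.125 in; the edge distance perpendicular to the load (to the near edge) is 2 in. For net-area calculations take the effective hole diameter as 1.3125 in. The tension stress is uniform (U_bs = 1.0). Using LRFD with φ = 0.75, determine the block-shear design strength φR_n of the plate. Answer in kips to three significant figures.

Shear plane L_v = 2.375 + 1·4.125 = 6.5 in; A_gv = 6.5 × 0.625 = 4.062 in².
A_nv = (6.5 − 1.5·1.3125) × 0.625 = 2.832 in².
A_nt = (2 − 0.5·1.3125) × 0.625 = 0.8398 in².
0.6 F_u A_nv = 98.55 kips; 0.6 F_y A_gv = 87.75 kips → shear yielding governs the shear term.
R_n = 87.75 + 1.0 × 58 × 0.8398 = 136.5 kips.
Design strength φR_n = 0.75 × 136.5 = 102 kips.

102 kips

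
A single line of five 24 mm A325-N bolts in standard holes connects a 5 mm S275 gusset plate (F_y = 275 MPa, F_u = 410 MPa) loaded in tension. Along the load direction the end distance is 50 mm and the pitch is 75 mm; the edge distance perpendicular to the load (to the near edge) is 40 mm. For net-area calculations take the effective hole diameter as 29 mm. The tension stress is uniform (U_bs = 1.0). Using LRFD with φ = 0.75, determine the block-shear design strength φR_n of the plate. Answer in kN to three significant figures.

Shear plane L_v = 50 + 4·75 = 350 mm; A_gv = 350 × 5 = 1750 mm².
A_nv = (350 − 4.5·29) × 5 = 1098 mm².
A_nt = (40 − 0.5·29) × 5 = 127.5 mm².
0.6 F_u A_nv = 270 kN; 0.6 F_y A_gv = 288.8 kN → shear rupture governs the shear term.
R_n = 270 + 1.0 × 410 × 127.5 / 1000 = 322.3 kN.
Design strength φR_n = 0.75 × 322.3 = 242 kN.

242 kN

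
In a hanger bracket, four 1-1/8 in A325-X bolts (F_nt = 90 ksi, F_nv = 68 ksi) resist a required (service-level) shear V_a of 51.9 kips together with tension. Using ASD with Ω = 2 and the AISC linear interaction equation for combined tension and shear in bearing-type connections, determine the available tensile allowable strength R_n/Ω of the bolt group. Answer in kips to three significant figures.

A_b = π·1.125²/4 = 0.994 in²; f_rv = 51.9 / (4 × 0.994) = 13.05 ksi.
F'_nt = 1.3 F_nt − (Ω F_nt / F_nv) f_rv = 1.3·90 − (2·90/68)·13.05 = 82.45 ksi, capped at F_nt → F'_nt = 82.45 ksi.
R_n = F'_nt · A_b · n = 82.45 × 0.994 × 4 = 327.8 kips.
Allowable strength R_n/Ω = 327.8 / 2 = 164 kips.

164 kips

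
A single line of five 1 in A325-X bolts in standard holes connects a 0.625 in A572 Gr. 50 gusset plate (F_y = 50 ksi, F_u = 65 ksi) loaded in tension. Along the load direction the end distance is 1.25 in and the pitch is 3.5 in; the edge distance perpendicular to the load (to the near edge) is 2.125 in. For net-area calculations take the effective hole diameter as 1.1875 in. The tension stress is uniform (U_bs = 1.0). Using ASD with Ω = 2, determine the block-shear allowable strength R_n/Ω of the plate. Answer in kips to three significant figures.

Shear plane L_v = 1.25 + 4·3.5 = 15.25 in; A_gv = 15.25 × 0.625 = 9.531 in².
A_nv = (15.25 − 4.5·1.1875) × 0.625 = 6.191 in².
A_nt = (2.125 − 0.5·1.1875) × 0.625 = 0.957 in².
0.6 F_u A_nv = 241.5 kips; 0.6 F_y A_gv = 285.9 kips → shear rupture governs the shear term.
R_n = 241.5 + 1.0 × 65 × 0.957 = 303.7 kips.
Allowable strength R_n/Ω = 303.7 / 2 = 152 kips.

152 kips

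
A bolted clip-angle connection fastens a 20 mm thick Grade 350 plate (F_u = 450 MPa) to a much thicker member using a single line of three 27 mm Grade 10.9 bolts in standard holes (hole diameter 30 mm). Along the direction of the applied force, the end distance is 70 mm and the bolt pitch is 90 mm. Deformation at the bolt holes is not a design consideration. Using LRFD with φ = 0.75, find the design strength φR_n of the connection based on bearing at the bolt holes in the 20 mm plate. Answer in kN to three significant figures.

Per bolt r_n = 1.5 l_c t F_u ≤ 3.0 d t F_u; upper limit = 3.0 × 27 × 20 × 450 / 1000 = 729 kN.
Edge bolt: l_c = 70 − 30/2 = 55 mm → 1.5 × 55 × 20 × 450 / 1000 = 742.5 → r_n = 729 kN.
Interior bolts: l_c = 90 − 30 = 60 mm → 1.5 × 60 × 20 × 450 / 1000 = 810 → r_n = 729 kN.
R_n = 1 × 729 + 2 × 729 = 2187 kN.
Design strength φR_n = 0.75 × 2187 = 1640 kN.

1640 kN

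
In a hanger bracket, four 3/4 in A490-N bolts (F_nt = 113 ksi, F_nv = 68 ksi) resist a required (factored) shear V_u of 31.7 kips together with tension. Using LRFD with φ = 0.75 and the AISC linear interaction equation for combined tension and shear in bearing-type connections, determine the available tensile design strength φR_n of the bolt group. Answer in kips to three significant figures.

142 kips

A_b = π·0.75²/4 = 0.4418 in²; f_rv = 31.7 / (4 × 0.4418) = 17.94 ksi.
F'_nt = 1.3 F_nt − (F_nt / φF_nv) f_rv = 1.3·113 − (113/(0.75·68))·17.94 = 107.2 ksi, capped at F_nt → F'_nt = 107.2 ksi.
R_n = F'_nt · A_b · n = 107.2 × 0.4418 × 4 = 189.4 kips.
Design strength φR_n = 0.75 × 189.4 = 142 kips.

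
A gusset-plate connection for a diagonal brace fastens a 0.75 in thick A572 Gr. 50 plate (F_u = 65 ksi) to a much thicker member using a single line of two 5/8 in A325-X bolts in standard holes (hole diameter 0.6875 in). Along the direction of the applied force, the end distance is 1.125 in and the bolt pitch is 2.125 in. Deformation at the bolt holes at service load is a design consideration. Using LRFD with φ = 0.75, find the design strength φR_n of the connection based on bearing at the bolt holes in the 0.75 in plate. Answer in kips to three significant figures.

89.1 kips

Per bolt r_n = 1.2 l_c t F_u ≤ 2.4 d t F_u; upper limit = 2.4 × 0.625 × 0.75 × 65 = 73.12 kips.
Edge bolt: l_c = 1.125 − 0.6875/2 = 0.7812 in → 1.2 × 0.7812 × 0.75 × 65 = 45.7 → r_n = 45.7 kips.
Interior bolts: l_c = 2.125 − 0.6875 = 1.438 in → 1.2 × 1.438 × 0.75 × 65 = 84.09 → r_n = 73.12 kips.
R_n = 1 × 45.7 + 1 × 73.12 = 118.8 kips.
Design strength φR_n = 0.75 × 118.8 = 89.1 kips.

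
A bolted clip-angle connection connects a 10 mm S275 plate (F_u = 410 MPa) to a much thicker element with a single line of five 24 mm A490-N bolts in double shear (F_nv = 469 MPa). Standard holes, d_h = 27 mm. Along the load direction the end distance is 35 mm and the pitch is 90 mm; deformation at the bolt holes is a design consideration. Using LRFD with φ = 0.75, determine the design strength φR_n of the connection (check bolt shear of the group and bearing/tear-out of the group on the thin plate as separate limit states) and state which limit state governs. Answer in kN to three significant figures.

Bolt shear: A_b = π·24²/4 = 452.4 mm²; R_n = 469 × 452.4 × 5 × 2 / 1000 = 2122 kN → 0.75 × 2122 = 1590 kN.
Bearing (1.2 l_c t F_u ≤ 2.4 d t F_u): upper limit = 2.4·24·10·410 / 1000 = 236.2 kN.
  Edge l_c = 35 − 27/2 = 21.5 → r_n = 105.8 kN; interior l_c = 90 − 27 = 63 → r_n = 236.2 kN.
  R_n,bearing = 1·105.8 + 4·236.2 = 1050 kN → 0.75 × 1050 = 788 kN.
Bearing governs: 788 kN.

788 kN (bearing governs)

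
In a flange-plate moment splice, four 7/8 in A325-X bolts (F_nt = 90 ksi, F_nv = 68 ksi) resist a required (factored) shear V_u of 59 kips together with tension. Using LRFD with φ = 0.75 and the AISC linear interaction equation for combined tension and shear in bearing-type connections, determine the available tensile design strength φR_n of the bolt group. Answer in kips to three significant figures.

133 kips

A_b = π·0.875²/4 = 0.6013 in²; f_rv = 59 / (4 × 0.6013) = 24.53 ksi.
F'_nt = 1.3 F_nt − (F_nt / φF_nv) f_rv = 1.3·90 − (90/(0.75·68))·24.53 = 73.71 ksi, capped at F_nt → F'_nt = 73.71 ksi.
R_n = F'_nt · A_b · n = 73.71 × 0.6013 × 4 = 177.3 kips.
Design strength φR_n = 0.75 × 177.3 = 133 kips.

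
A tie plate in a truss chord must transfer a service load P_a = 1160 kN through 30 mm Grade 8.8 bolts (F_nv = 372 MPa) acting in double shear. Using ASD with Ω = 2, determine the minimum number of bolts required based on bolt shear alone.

A_b = π·30²/4 = 706.9 mm².
Per-bolt allowable strength R_n/Ω = 372 × 706.9 × 2 / 1000 / 2 = 263 kN.
n ≥ 1160 / 263 = 4.411 → use 5 bolts.

5 bolts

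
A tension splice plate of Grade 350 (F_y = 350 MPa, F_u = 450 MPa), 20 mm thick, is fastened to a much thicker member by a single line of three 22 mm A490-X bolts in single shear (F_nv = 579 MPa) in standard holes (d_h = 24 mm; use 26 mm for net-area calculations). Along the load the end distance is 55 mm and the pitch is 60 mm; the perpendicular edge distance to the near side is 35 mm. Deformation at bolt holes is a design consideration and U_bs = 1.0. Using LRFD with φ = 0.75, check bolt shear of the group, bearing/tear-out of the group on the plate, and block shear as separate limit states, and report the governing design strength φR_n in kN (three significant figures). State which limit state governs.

Bolt shear: A_b = π·22²/4 = 380.1 mm²; R_n = 579 × 380.1 × 3 × 1 / 1000 = 660.3 kN → 0.75 × 660.3 = 495 kN.
Bearing: edge l_c = 43, r_n = 464.4 kN; interior l_c = 36, r_n = 388.8 kN; R_n = 464.4 + 2·388.8 = 1242 kN → 932 kN.
Block shear: A_gv = 3500, A_nv = 2200, A_nt = 440 mm²; R_n = min(0.6F_uA_nv, 0.6F_yA_gv) + U_bs·F_u·A_nt = 792 kN → 594 kN.
Bolt shear governs: 495 kN.

495 kN (bolt shear governs)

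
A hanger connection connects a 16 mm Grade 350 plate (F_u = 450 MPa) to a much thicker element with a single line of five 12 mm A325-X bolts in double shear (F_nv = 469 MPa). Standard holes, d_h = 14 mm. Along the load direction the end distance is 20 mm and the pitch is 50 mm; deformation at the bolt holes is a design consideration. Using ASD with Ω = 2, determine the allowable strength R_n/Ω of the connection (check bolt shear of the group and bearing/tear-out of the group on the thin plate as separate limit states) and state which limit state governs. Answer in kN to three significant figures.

265 kN (bolt shear governs)

Bolt shear: A_b = π·12²/4 = 113.1 mm²; R_n = 469 × 113.1 × 5 × 2 / 1000 = 530.4 kN → 530.4 / 2 = 265 kN.
Bearing (1.2 l_c t F_u ≤ 2.4 d t F_u): upper limit = 2.4·12·16·450 / 1000 = 207.4 kN.
  Edge l_c = 20 − 14/2 = 13 → r_n = 112.3 kN; interior l_c = 50 − 14 = 36 → r_n = 207.4 kN.
  R_n,bearing = 1·112.3 + 4·207.4 = 941.8 kN → 941.8 / 2 = 471 kN.
Bolt shear governs: 265 kN.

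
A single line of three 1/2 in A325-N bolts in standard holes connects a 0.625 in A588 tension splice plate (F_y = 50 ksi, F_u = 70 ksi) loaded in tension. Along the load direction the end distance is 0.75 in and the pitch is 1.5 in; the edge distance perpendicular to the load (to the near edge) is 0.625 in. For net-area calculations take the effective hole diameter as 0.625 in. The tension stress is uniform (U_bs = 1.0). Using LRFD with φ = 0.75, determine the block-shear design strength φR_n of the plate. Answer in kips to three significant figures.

53.3 kips

Shear plane L_v = 0.75 + 2·1.5 = 3.75 in; A_gv = 3.75 × 0.625 = 2.344 in².
A_nv = (3.75 − 2.5·0.625) × 0.625 = 1.367 in².
A_nt = (0.625 − 0.5·0.625) × 0.625 = 0.1953 in².
0.6 F_u A_nv = 57.42 kips; 0.6 F_y A_gv = 70.31 kips → shear rupture governs the shear term.
R_n = 57.42 + 1.0 × 70 × 0.1953 = 71.09 kips.
Design strength φR_n = 0.75 × 71.09 = 53.3 kips.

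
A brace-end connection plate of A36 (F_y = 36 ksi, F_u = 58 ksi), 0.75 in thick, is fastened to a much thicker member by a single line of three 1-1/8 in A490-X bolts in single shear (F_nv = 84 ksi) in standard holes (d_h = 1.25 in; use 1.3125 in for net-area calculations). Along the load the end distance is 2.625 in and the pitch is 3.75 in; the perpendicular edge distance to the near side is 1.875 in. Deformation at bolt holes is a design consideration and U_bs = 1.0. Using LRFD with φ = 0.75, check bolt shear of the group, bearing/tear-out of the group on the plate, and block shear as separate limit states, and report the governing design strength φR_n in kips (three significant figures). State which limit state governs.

163 kips (block shear governs)

Bolt shear: A_b = π·1.125²/4 = 0.994 in²; R_n = 84 × 0.994 × 3 × 1 = 250.5 kips → 0.75 × 250.5 = 188 kips.
Bearing: edge l_c = 2, r_n = 104.4 kips; interior l_c = 2.5, r_n = 117.4 kips; R_n = 104.4 + 2·117.4 = 339.3 kips → 254 kips.
Block shear: A_gv = 7.594, A_nv = 5.133, A_nt = 0.9141 in²; R_n = min(0.6F_uA_nv, 0.6F_yA_gv) + U_bs·F_u·A_nt = 217 kips → 163 kips.
Block shear governs: 163 kips.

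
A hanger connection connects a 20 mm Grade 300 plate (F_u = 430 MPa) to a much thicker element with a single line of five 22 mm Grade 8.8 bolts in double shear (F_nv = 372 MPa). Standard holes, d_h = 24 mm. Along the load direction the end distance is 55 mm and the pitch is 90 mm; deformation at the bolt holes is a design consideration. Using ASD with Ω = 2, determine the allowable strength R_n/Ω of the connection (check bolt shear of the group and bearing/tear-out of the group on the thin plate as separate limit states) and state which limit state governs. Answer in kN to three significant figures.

707 kN (bolt shear governs)

Bolt shear: A_b = π·22²/4 = 380.1 mm²; R_n = 372 × 380.1 × 5 × 2 / 1000 = 1414 kN → 1414 / 2 = 707 kN.
Bearing (1.2 l_c t F_u ≤ 2.4 d t F_u): upper limit = 2.4·22·20·430 / 1000 = 454.1 kN.
  Edge l_c = 55 − 24/2 = 43 → r_n = 443.8 kN; interior l_c = 90 − 24 = 66 → r_n = 454.1 kN.
  R_n,bearing = 1·443.8 + 4·454.1 = 2260 kN → 2260 / 2 = 1130 kN.
Bolt shear governs: 707 kN.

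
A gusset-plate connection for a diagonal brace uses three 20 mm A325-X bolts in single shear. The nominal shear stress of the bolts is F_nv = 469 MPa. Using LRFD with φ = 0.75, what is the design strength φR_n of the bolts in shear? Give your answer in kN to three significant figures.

A_b = π × 20² / 4 = 314.2 mm².
R_n = F_nv · A_b · n · n_s = 469 × 314.2 × 3 × 1 / 1000 = 442 kN.
Design strength φR_n = 0.75 × 442 = 332 kN.

332 kN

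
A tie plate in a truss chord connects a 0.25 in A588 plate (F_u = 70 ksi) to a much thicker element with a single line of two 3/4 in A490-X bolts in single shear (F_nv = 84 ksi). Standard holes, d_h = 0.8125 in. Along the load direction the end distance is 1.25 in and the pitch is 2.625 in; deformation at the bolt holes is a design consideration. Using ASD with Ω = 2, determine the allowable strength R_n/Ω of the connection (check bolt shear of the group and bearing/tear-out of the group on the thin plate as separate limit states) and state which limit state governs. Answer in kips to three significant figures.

Bolt shear: A_b = π·0.75²/4 = 0.4418 in²; R_n = 84 × 0.4418 × 2 × 1 = 74.22 kips → 74.22 / 2 = 37.1 kips.
Bearing (1.2 l_c t F_u ≤ 2.4 d t F_u): upper limit = 2.4·0.75·0.25·70 = 31.5 kips.
  Edge l_c = 1.25 − 0.8125/2 = 0.8438 → r_n = 17.72 kips; interior l_c = 2.625 − 0.8125 = 1.812 → r_n = 31.5 kips.
  R_n,bearing = 1·17.72 + 1·31.5 = 49.22 kips → 49.22 / 2 = 24.6 kips.
Bearing governs: 24.6 kips.

24.6 kips (bearing governs)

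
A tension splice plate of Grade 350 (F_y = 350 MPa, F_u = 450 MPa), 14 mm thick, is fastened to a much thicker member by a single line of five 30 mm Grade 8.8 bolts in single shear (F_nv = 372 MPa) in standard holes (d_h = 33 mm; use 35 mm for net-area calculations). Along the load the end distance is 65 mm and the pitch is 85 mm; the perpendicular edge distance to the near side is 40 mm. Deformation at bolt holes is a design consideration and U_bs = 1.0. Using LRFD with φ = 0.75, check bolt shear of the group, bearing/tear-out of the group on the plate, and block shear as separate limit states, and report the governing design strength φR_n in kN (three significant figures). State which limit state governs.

Bolt shear: A_b = π·30²/4 = 706.9 mm²; R_n = 372 × 706.9 × 5 × 1 / 1000 = 1315 kN → 0.75 × 1315 = 986 kN.
Bearing: edge l_c = 48.5, r_n = 366.7 kN; interior l_c = 52, r_n = 393.1 kN; R_n = 366.7 + 4·393.1 = 1939 kN → 1450 kN.
Block shear: A_gv = 5670, A_nv = 3465, A_nt = 315 mm²; R_n = min(0.6F_uA_nv, 0.6F_yA_gv) + U_bs·F_u·A_nt = 1077 kN → 808 kN.
Block shear governs: 808 kN.

808 kN (block shear governs)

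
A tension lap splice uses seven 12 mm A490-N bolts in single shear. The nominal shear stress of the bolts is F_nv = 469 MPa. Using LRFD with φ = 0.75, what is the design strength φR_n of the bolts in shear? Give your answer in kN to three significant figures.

A_b = π × 12² / 4 = 113.1 mm².
R_n = F_nv · A_b · n · n_s = 469 × 113.1 × 7 × 1 / 1000 = 371.3 kN.
Design strength φR_n = 0.75 × 371.3 = 278 kN.

278 kN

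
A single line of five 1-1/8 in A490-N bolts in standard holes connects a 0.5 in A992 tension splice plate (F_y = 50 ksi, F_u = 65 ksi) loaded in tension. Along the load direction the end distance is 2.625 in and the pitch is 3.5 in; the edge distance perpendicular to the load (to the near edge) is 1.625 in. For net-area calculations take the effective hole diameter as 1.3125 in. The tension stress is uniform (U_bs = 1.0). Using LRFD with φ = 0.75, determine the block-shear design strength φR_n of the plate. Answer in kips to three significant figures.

180 kips

Shear plane L_v = 2.625 + 4·3.5 = 16.62 in; A_gv = 16.62 × 0.5 = 8.312 in².
A_nv = (16.62 − 4.5·1.3125) × 0.5 = 5.359 in².
A_nt = (1.625 − 0.5·1.3125) × 0.5 = 0.4844 in².
0.6 F_u A_nv = 209 kips; 0.6 F_y A_gv = 249.4 kips → shear rupture governs the shear term.
R_n = 209 + 1.0 × 65 × 0.4844 = 240.5 kips.
Design strength φR_n = 0.75 × 240.5 = 180 kips.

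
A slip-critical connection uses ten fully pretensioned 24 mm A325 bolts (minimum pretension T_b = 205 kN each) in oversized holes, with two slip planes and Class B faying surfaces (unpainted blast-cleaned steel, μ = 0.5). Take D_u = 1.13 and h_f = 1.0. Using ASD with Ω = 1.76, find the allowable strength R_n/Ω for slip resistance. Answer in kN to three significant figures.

1320 kN

R_n = μ · D_u · h_f · T_b · n_s · n_b = 0.5 × 1.13 × 1.0 × 205 × 2 × 10 = 2316 kN.
Allowable strength R_n/Ω = 2316 / 1.76 = 1320 kN.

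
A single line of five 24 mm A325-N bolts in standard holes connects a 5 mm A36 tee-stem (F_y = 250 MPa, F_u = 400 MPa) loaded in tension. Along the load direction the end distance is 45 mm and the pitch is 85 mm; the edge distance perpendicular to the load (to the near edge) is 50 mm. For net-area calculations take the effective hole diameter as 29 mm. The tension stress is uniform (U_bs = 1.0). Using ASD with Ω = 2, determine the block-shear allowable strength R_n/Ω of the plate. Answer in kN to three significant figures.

180 kN

Shear plane L_v = 45 + 4·85 = 385 mm; A_gv = 385 × 5 = 1925 mm².
A_nv = (385 − 4.5·29) × 5 = 1272 mm².
A_nt = (50 − 0.5·29) × 5 = 177.5 mm².
0.6 F_u A_nv = 305.4 kN; 0.6 F_y A_gv = 288.8 kN → shear yielding governs the shear term.
R_n = 288.8 + 1.0 × 400 × 177.5 / 1000 = 359.8 kN.
Allowable strength R_n/Ω = 359.8 / 2 = 180 kN.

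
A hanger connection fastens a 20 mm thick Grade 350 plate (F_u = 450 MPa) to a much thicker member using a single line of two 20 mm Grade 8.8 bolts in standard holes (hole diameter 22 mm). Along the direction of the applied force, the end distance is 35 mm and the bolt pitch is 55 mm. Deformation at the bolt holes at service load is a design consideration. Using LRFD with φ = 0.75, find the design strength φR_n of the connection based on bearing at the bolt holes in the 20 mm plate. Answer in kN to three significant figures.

462 kN

Per bolt r_n = 1.2 l_c t F_u ≤ 2.4 d t F_u; upper limit = 2.4 × 20 × 20 × 450 / 1000 = 432 kN.
Edge bolt: l_c = 35 − 22/2 = 24 mm → 1.2 × 24 × 20 × 450 / 1000 = 259.2 → r_n = 259.2 kN.
Interior bolts: l_c = 55 − 22 = 33 mm → 1.2 × 33 × 20 × 450 / 1000 = 356.4 → r_n = 356.4 kN.
R_n = 1 × 259.2 + 1 × 356.4 = 615.6 kN.
Design strength φR_n = 0.75 × 615.6 = 462 kN.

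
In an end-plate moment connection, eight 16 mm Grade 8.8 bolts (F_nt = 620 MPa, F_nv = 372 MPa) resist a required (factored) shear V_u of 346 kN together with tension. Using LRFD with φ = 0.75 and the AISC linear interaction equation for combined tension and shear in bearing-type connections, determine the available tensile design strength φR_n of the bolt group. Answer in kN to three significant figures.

A_b = π·16²/4 = 201.1 mm²; f_rv = 346 × 1000 / (8 × 201.1) = 215.1 MPa.
F'_nt = 1.3 F_nt − (F_nt / φF_nv) f_rv = 1.3·620 − (620/(0.75·372))·215.1 = 328 MPa, capped at F_nt → F'_nt = 328 MPa.
R_n = F'_nt · A_b · n = 328 × 201.1 × 8 / 1000 = 527.6 kN.
Design strength φR_n = 0.75 × 527.6 = 396 kN.

396 kN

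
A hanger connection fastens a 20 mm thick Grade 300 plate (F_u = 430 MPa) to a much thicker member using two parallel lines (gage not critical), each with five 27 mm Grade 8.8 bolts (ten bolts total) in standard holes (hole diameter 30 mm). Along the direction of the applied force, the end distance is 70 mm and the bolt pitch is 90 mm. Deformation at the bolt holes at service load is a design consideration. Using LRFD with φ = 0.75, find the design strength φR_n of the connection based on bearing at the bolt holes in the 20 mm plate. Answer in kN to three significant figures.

4180 kN

Per bolt r_n = 1.2 l_c t F_u ≤ 2.4 d t F_u; upper limit = 2.4 × 27 × 20 × 430 / 1000 = 557.3 kN.
Edge bolt: l_c = 70 − 30/2 = 55 mm → 1.2 × 55 × 20 × 430 / 1000 = 567.6 → r_n = 557.3 kN.
Interior bolts: l_c = 90 − 30 = 60 mm → 1.2 × 60 × 20 × 430 / 1000 = 619.2 → r_n = 557.3 kN.
R_n = 2 × 557.3 + 8 × 557.3 = 5573 kN.
Design strength φR_n = 0.75 × 5573 = 4180 kN.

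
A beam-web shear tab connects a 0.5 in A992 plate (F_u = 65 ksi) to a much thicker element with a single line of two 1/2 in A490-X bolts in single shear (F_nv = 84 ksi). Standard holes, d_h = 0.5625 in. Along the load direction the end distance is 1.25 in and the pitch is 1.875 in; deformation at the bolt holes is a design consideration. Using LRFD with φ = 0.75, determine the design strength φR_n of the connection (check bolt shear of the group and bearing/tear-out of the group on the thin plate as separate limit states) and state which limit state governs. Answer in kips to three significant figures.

24.7 kips (bolt shear governs)

Bolt shear: A_b = π·0.5²/4 = 0.1963 in²; R_n = 84 × 0.1963 × 2 × 1 = 32.99 kips → 0.75 × 32.99 = 24.7 kips.
Bearing (1.2 l_c t F_u ≤ 2.4 d t F_u): upper limit = 2.4·0.5·0.5·65 = 39 kips.
  Edge l_c = 1.25 − 0.5625/2 = 0.9688 → r_n = 37.78 kips; interior l_c = 1.875 − 0.5625 = 1.312 → r_n = 39 kips.
  R_n,bearing = 1·37.78 + 1·39 = 76.78 kips → 0.75 × 76.78 = 57.6 kips.
Bolt shear governs: 24.7 kips.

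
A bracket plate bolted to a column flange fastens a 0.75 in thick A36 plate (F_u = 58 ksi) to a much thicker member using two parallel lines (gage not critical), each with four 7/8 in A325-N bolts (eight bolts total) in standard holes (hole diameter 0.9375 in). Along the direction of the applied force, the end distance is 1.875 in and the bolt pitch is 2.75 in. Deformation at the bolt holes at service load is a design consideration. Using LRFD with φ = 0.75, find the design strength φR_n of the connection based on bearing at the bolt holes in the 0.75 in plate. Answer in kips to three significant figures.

Per bolt r_n = 1.2 l_c t F_u ≤ 2.4 d t F_u; upper limit = 2.4 × 0.875 × 0.75 × 58 = 91.35 kips.
Edge bolt: l_c = 1.875 − 0.9375/2 = 1.406 in → 1.2 × 1.406 × 0.75 × 58 = 73.41 → r_n = 73.41 kips.
Interior bolts: l_c = 2.75 − 0.9375 = 1.812 in → 1.2 × 1.812 × 0.75 × 58 = 94.61 → r_n = 91.35 kips.
R_n = 2 × 73.41 + 6 × 91.35 = 694.9 kips.
Design strength φR_n = 0.75 × 694.9 = 521 kips.

521 kips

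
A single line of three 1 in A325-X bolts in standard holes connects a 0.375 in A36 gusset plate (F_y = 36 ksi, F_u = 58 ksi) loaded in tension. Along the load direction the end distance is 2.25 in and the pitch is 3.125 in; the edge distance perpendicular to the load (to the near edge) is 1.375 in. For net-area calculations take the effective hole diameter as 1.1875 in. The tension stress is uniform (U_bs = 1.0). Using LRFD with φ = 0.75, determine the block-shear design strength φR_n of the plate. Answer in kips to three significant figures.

Shear plane L_v = 2.25 + 2·3.125 = 8.5 in; A_gv = 8.5 × 0.375 = 3.188 in².
A_nv = (8.5 − 2.5·1.1875) × 0.375 = 2.074 in².
A_nt = (1.375 − 0.5·1.1875) × 0.375 = 0.293 in².
0.6 F_u A_nv = 72.18 kips; 0.6 F_y A_gv = 68.85 kips → shear yielding governs the shear term.
R_n = 68.85 + 1.0 × 58 × 0.293 = 85.84 kips.
Design strength φR_n = 0.75 × 85.84 = 64.4 kips.

64.4 kips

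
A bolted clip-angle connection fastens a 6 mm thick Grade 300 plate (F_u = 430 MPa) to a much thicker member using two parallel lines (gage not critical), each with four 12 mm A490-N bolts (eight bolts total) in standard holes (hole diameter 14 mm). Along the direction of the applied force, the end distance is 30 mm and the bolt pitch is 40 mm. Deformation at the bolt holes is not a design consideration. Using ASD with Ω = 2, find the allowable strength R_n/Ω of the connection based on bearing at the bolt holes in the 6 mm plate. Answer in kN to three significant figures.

Per bolt r_n = 1.5 l_c t F_u ≤ 3.0 d t F_u; upper limit = 3.0 × 12 × 6 × 430 / 1000 = 92.88 kN.
Edge bolt: l_c = 30 − 14/2 = 23 mm → 1.5 × 23 × 6 × 430 / 1000 = 89.01 → r_n = 89.01 kN.
Interior bolts: l_c = 40 − 14 = 26 mm → 1.5 × 26 × 6 × 430 / 1000 = 100.6 → r_n = 92.88 kN.
R_n = 2 × 89.01 + 6 × 92.88 = 735.3 kN.
Allowable strength R_n/Ω = 735.3 / 2 = 368 kN.

368 kN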